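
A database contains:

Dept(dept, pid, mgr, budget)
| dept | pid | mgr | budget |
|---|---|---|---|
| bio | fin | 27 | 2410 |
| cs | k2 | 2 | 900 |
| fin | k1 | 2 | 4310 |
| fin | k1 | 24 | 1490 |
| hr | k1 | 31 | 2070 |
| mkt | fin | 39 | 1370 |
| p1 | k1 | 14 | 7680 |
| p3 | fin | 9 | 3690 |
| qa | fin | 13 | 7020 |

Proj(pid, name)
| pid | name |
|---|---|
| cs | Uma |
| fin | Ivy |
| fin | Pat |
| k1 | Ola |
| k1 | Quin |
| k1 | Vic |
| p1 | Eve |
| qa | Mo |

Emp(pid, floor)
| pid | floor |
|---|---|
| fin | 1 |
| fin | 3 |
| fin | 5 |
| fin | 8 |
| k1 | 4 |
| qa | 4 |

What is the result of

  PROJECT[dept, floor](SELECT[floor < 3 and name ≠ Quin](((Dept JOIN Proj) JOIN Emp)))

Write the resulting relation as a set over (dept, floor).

{(bio, 1), (mkt, 1), (p3, 1), (qa, 1)}

Joining Dept and Proj on pid yields {(bio, fin, 27, 2410, Ivy), (bio, fin, 27, 2410, Pat), (fin, k1, 2, 4310, Ola), (fin, k1, 2, 4310, Quin), (fin, k1, 2, 4310, Vic), (fin, k1, 24, 1490, Ola), (fin, k1, 24, 1490, Quin), (fin, k1, 24, 1490, Vic), (hr, k1, 31, 2070, Ola), (hr, k1, 31, 2070, Quin), (hr, k1, 31, 2070, Vic), (mkt, fin, 39, 1370, Ivy), (mkt, fin, 39, 1370, Pat), (p1, k1, 14, 7680, Ola), (p1, k1, 14, 7680, Quin), (p1, k1, 14, 7680, Vic), (p3, fin, 9, 3690, Ivy), (p3, fin, 9, 3690, Pat), (qa, fin, 13, 7020, Ivy), (qa, fin, 13, 7020, Pat)}.
Joining (Dept JOIN Proj) and Emp on pid yields {(bio, fin, 27, 2410, Ivy, 1), (bio, fin, 27, 2410, Ivy, 3), (bio, fin, 27, 2410, Ivy, 5), (bio, fin, 27, 2410, Ivy, 8), (bio, fin, 27, 2410, Pat, 1), (bio, fin, 27, 2410, Pat, 3), (bio, fin, 27, 2410, Pat, 5), (bio, fin, 27, 2410, Pat, 8), (fin, k1, 2, 4310, Ola, 4), (fin, k1, 2, 4310, Quin, 4), (fin, k1, 2, 4310, Vic, 4), (fin, k1, 24, 1490, Ola, 4), (fin, k1, 24, 1490, Quin, 4), (fin, k1, 24, 1490, Vic, 4), (hr, k1, 31, 2070, Ola, 4), (hr, k1, 31, 2070, Quin, 4), (hr, k1, 31, 2070, Vic, 4), (mkt, fin, 39, 1370, Ivy, 1), (mkt, fin, 39, 1370, Ivy, 3), (mkt, fin, 39, 1370, Ivy, 5), (mkt, fin, 39, 1370, Ivy, 8), (mkt, fin, 39, 1370, Pat, 1), (mkt, fin, 39, 1370, Pat, 3), (mkt, fin, 39, 1370, Pat, 5), (mkt, fin, 39, 1370, Pat, 8), (p1, k1, 14, 7680, Ola, 4), (p1, k1, 14, 7680, Quin, 4), (p1, k1, 14, 7680, Vic, 4), (p3, fin, 9, 3690, Ivy, 1), (p3, fin, 9, 3690, Ivy, 3), (p3, fin, 9, 3690, Ivy, 5), (p3, fin, 9, 3690, Ivy, 8), (p3, fin, 9, 3690, Pat, 1), (p3, fin, 9, 3690, Pat, 3), (p3, fin, 9, 3690, Pat, 5), (p3, fin, 9, 3690, Pat, 8), (qa, fin, 13, 7020, Ivy, 1), (qa, fin, 13, 7020, Ivy, 3), (qa, fin, 13, 7020, Ivy, 5), (qa, fin, 13, 7020, Ivy, 8), (qa, fin, 13, 7020, Pat, 1), (qa, fin, 13, 7020, Pat, 3), (qa, fin, 13, 7020, Pat, 5), (qa, fin, 13, 7020, Pat, 8)}.
Apply σ_{floor < 3 and name ≠ Quin}; surviving tuples: {(bio, fin, 27, 2410, Ivy, 1), (bio, fin, 27, 2410, Pat, 1), (mkt, fin, 39, 1370, Ivy, 1), (mkt, fin, 39, 1370, Pat, 1), (p3, fin, 9, 3690, Ivy, 1), (p3, fin, 9, 3690, Pat, 1), (qa, fin, 13, 7020, Ivy, 1), (qa, fin, 13, 7020, Pat, 1)}
π_{dept, floor} gives {(bio, 1), (mkt, 1), (p3, 1), (qa, 1)} (4 duplicate(s) eliminated).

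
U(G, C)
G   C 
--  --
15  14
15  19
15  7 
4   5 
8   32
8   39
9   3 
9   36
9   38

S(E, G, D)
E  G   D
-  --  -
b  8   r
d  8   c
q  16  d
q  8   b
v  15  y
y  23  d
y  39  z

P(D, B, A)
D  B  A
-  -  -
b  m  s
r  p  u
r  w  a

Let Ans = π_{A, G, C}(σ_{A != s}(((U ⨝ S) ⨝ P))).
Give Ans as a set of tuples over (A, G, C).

{(a, 8, 32), (a, 8, 39), (u, 8, 32), (u, 8, 39)}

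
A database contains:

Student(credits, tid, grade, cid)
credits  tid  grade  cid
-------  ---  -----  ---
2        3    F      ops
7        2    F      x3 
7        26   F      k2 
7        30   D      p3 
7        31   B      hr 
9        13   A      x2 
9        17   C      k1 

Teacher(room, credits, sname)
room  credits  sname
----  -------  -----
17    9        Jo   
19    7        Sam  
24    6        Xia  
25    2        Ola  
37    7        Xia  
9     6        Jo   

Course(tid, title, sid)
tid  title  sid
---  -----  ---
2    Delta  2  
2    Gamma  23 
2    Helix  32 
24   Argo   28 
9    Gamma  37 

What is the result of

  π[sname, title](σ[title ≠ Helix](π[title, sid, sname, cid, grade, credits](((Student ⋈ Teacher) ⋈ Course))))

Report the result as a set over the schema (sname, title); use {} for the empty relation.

Joining Student and Teacher on credits yields {(2, 3, F, ops, 25, Ola), (7, 2, F, x3, 19, Sam), (7, 2, F, x3, 37, Xia), (7, 26, F, k2, 19, Sam), (7, 26, F, k2, 37, Xia), (7, 30, D, p3, 19, Sam), (7, 30, D, p3, 37, Xia), (7, 31, B, hr, 19, Sam), (7, 31, B, hr, 37, Xia), (9, 13, A, x2, 17, Jo), (9, 17, C, k1, 17, Jo)}.
Joining (Student ⋈ Teacher) and Course on tid yields {(7, 2, F, x3, 19, Sam, Delta, 2), (7, 2, F, x3, 19, Sam, Gamma, 23), (7, 2, F, x3, 19, Sam, Helix, 32), (7, 2, F, x3, 37, Xia, Delta, 2), (7, 2, F, x3, 37, Xia, Gamma, 23), (7, 2, F, x3, 37, Xia, Helix, 32)}.
π_{title, sid, sname, cid, grade, credits} gives {(Delta, 2, Sam, x3, F, 7), (Delta, 2, Xia, x3, F, 7), (Gamma, 23, Sam, x3, F, 7), (Gamma, 23, Xia, x3, F, 7), (Helix, 32, Sam, x3, F, 7), (Helix, 32, Xia, x3, F, 7)}.
Apply σ_{title ≠ Helix}; surviving tuples: {(Delta, 2, Sam, x3, F, 7), (Delta, 2, Xia, x3, F, 7), (Gamma, 23, Sam, x3, F, 7), (Gamma, 23, Xia, x3, F, 7)}
π_{sname, title} gives {(Sam, Delta), (Sam, Gamma), (Xia, Delta), (Xia, Gamma)}.

{(Sam, Delta), (Sam, Gamma), (Xia, Delta), (Xia, Gamma)}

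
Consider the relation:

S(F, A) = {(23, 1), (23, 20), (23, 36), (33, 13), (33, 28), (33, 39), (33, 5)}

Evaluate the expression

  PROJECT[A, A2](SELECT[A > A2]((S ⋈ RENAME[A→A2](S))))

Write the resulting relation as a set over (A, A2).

{(13, 5), (20, 1), (28, 13), (28, 5), (36, 1), (36, 20), (39, 13), (39, 28), (39, 5)}

ρ[A→A2]: schema becomes (F, A2); tuples unchanged.
S ⋈ RENAME[A→A2](S) (natural join on F): {(23, 1, 1), (23, 1, 20), (23, 1, 36), (23, 20, 1), (23, 20, 20), (23, 20, 36), (23, 36, 1), (23, 36, 20), (23, 36, 36), (33, 13, 13), (33, 13, 28), (33, 13, 39), (33, 13, 5), (33, 28, 13), (33, 28, 28), (33, 28, 39), (33, 28, 5), (33, 39, 13), (33, 39, 28), (33, 39, 39), (33, 39, 5), (33, 5, 13), (33, 5, 28), (33, 5, 39), (33, 5, 5)}
σ[A > A2]: keep tuples satisfying A > A2 → {(23, 20, 1), (23, 36, 1), (23, 36, 20), (33, 13, 5), (33, 28, 13), (33, 28, 5), (33, 39, 13), (33, 39, 28), (33, 39, 5)}
π[A, A2]: project onto (A, A2) → {(13, 5), (20, 1), (28, 13), (28, 5), (36, 1), (36, 20), (39, 13), (39, 28), (39, 5)}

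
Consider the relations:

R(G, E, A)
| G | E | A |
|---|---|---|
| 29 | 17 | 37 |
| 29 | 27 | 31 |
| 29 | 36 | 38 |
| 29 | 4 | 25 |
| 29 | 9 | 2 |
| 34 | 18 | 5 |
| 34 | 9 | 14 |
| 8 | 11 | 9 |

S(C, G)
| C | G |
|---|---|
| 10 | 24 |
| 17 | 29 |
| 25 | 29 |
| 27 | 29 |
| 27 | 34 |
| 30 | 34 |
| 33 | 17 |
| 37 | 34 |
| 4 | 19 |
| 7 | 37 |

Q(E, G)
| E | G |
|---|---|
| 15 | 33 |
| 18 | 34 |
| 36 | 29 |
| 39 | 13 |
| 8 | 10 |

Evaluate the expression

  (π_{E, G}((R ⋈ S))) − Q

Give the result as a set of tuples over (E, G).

{(17, 29), (27, 29), (4, 29), (9, 29), (9, 34)}

Natural join on G: {(29, 17, 37, 17), (29, 17, 37, 25), (29, 17, 37, 27), (29, 27, 31, 17), (29, 27, 31, 25), (29, 27, 31, 27), (29, 36, 38, 17), (29, 36, 38, 25), (29, 36, 38, 27), (29, 4, 25, 17), (29, 4, 25, 25), (29, 4, 25, 27), (29, 9, 2, 17), (29, 9, 2, 25), (29, 9, 2, 27), (34, 18, 5, 27), (34, 18, 5, 30), (34, 18, 5, 37), (34, 9, 14, 27), (34, 9, 14, 30), (34, 9, 14, 37)}
Keep only column(s) E, G (14 duplicate(s) eliminated): {(17, 29), (18, 34), (27, 29), (36, 29), (4, 29), (9, 29), (9, 34)}
Set difference of the two operands is {(17, 29), (27, 29), (4, 29), (9, 29), (9, 34)}.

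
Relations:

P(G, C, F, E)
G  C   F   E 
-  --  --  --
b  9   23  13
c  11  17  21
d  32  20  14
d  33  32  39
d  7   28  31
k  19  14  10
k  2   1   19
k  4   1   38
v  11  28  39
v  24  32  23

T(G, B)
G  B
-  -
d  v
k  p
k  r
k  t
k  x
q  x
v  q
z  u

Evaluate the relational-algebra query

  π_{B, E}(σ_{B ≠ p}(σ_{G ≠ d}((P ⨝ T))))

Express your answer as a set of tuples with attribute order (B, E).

P ⋈ T (natural join on G): {(d, 32, 20, 14, v), (d, 33, 32, 39, v), (d, 7, 28, 31, v), (k, 19, 14, 10, p), (k, 19, 14, 10, r), (k, 19, 14, 10, t), (k, 19, 14, 10, x), (k, 2, 1, 19, p), (k, 2, 1, 19, r), (k, 2, 1, 19, t), (k, 2, 1, 19, x), (k, 4, 1, 38, p), (k, 4, 1, 38, r), (k, 4, 1, 38, t), (k, 4, 1, 38, x), (v, 11, 28, 39, q), (v, 24, 32, 23, q)}
σ[G ≠ d]: keep tuples satisfying G ≠ d → {(k, 19, 14, 10, p), (k, 19, 14, 10, r), (k, 19, 14, 10, t), (k, 19, 14, 10, x), (k, 2, 1, 19, p), (k, 2, 1, 19, r), (k, 2, 1, 19, t), (k, 2, 1, 19, x), (k, 4, 1, 38, p), (k, 4, 1, 38, r), (k, 4, 1, 38, t), (k, 4, 1, 38, x), (v, 11, 28, 39, q), (v, 24, 32, 23, q)}
σ[B ≠ p]: keep tuples satisfying B ≠ p → {(k, 19, 14, 10, r), (k, 19, 14, 10, t), (k, 19, 14, 10, x), (k, 2, 1, 19, r), (k, 2, 1, 19, t), (k, 2, 1, 19, x), (k, 4, 1, 38, r), (k, 4, 1, 38, t), (k, 4, 1, 38, x), (v, 11, 28, 39, q), (v, 24, 32, 23, q)}
π[B, E]: project onto (B, E) → {(q, 23), (q, 39), (r, 10), (r, 19), (r, 38), (t, 10), (t, 19), (t, 38), (x, 10), (x, 19), (x, 38)}

{(q, 23), (q, 39), (r, 10), (r, 19), (r, 38), (t, 10), (t, 19), (t, 38), (x, 10), (x, 19), (x, 38)}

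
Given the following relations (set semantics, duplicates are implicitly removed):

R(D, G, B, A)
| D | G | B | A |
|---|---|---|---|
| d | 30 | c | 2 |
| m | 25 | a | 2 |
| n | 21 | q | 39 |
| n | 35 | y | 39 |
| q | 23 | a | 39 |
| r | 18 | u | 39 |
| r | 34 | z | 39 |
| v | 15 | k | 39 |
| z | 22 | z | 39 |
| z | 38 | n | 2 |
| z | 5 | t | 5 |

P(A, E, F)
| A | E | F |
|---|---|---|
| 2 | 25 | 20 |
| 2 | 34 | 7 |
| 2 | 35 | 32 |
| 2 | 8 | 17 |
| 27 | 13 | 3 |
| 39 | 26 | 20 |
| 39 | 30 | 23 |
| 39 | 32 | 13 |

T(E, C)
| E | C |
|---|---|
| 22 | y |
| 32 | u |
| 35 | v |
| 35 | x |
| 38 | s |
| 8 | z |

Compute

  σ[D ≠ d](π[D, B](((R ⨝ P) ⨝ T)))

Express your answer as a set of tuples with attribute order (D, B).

{(m, a), (n, q), (n, y), (q, a), (r, u), (r, z), (v, k), (z, n), (z, z)}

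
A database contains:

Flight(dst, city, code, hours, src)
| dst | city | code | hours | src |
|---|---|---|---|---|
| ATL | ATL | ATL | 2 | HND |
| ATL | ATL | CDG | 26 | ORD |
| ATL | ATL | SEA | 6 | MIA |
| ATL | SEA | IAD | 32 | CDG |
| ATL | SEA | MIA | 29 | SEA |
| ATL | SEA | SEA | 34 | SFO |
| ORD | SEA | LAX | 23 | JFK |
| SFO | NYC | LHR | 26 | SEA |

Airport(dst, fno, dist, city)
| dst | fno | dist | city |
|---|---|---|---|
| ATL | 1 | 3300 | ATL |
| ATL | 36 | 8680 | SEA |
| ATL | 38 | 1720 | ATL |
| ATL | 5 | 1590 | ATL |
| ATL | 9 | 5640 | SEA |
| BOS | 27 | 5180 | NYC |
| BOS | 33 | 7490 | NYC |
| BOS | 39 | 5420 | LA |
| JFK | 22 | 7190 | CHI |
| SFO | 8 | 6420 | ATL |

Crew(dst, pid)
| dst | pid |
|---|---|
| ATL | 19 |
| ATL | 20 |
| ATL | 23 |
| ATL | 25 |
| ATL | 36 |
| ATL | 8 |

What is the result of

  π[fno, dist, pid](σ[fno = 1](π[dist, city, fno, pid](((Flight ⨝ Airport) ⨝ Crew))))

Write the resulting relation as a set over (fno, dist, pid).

{(1, 3300, 19), (1, 3300, 20), (1, 3300, 23), (1, 3300, 25), (1, 3300, 36), (1, 3300, 8)}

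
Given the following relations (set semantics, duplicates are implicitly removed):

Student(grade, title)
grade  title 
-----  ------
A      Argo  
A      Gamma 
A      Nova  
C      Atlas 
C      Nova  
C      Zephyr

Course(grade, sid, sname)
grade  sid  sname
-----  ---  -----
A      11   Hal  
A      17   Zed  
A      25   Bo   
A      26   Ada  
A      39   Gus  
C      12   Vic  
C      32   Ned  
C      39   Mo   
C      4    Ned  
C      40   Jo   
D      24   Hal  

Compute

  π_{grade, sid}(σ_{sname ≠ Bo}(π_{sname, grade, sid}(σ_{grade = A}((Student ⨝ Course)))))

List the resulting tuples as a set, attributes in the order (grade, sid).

Joining Student and Course on grade yields {(A, Argo, 11, Hal), (A, Argo, 17, Zed), (A, Argo, 25, Bo), (A, Argo, 26, Ada), (A, Argo, 39, Gus), (A, Gamma, 11, Hal), (A, Gamma, 17, Zed), (A, Gamma, 25, Bo), (A, Gamma, 26, Ada), (A, Gamma, 39, Gus), (A, Nova, 11, Hal), (A, Nova, 17, Zed), (A, Nova, 25, Bo), (A, Nova, 26, Ada), (A, Nova, 39, Gus), (C, Atlas, 12, Vic), (C, Atlas, 32, Ned), (C, Atlas, 39, Mo), (C, Atlas, 4, Ned), (C, Atlas, 40, Jo), (C, Nova, 12, Vic), (C, Nova, 32, Ned), (C, Nova, 39, Mo), (C, Nova, 4, Ned), (C, Nova, 40, Jo), (C, Zephyr, 12, Vic), (C, Zephyr, 32, Ned), (C, Zephyr, 39, Mo), (C, Zephyr, 4, Ned), (C, Zephyr, 40, Jo)}.
σ[grade = A]: keep tuples satisfying grade = A → {(A, Argo, 11, Hal), (A, Argo, 17, Zed), (A, Argo, 25, Bo), (A, Argo, 26, Ada), (A, Argo, 39, Gus), (A, Gamma, 11, Hal), (A, Gamma, 17, Zed), (A, Gamma, 25, Bo), (A, Gamma, 26, Ada), (A, Gamma, 39, Gus), (A, Nova, 11, Hal), (A, Nova, 17, Zed), (A, Nova, 25, Bo), (A, Nova, 26, Ada), (A, Nova, 39, Gus)}
π_{sname, grade, sid} gives {(Ada, A, 26), (Bo, A, 25), (Gus, A, 39), (Hal, A, 11), (Zed, A, 17)} (10 duplicate(s) eliminated).
σ[sname ≠ Bo]: keep tuples satisfying sname ≠ Bo → {(Ada, A, 26), (Gus, A, 39), (Hal, A, 11), (Zed, A, 17)}
π_{grade, sid} gives {(A, 11), (A, 17), (A, 26), (A, 39)}.

{(A, 11), (A, 17), (A, 26), (A, 39)}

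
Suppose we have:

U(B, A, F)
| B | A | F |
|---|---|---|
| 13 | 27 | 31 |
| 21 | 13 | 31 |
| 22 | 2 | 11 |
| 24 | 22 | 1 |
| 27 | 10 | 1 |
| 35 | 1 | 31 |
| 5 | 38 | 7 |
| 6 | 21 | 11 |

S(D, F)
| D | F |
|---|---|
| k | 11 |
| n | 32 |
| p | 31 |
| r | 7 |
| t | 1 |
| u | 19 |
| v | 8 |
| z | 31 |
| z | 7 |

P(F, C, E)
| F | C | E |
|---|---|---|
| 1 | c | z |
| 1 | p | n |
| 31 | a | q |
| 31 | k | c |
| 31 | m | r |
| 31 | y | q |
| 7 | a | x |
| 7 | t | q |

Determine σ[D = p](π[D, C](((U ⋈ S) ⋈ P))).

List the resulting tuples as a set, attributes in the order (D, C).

Natural join on F: {(13, 27, 31, p), (13, 27, 31, z), (21, 13, 31, p), (21, 13, 31, z), (22, 2, 11, k), (24, 22, 1, t), (27, 10, 1, t), (35, 1, 31, p), (35, 1, 31, z), (5, 38, 7, r), (5, 38, 7, z), (6, 21, 11, k)}
Natural join on F: {(13, 27, 31, p, a, q), (13, 27, 31, p, k, c), (13, 27, 31, p, m, r), (13, 27, 31, p, y, q), (13, 27, 31, z, a, q), (13, 27, 31, z, k, c), (13, 27, 31, z, m, r), (13, 27, 31, z, y, q), (21, 13, 31, p, a, q), (21, 13, 31, p, k, c), (21, 13, 31, p, m, r), (21, 13, 31, p, y, q), (21, 13, 31, z, a, q), (21, 13, 31, z, k, c), (21, 13, 31, z, m, r), (21, 13, 31, z, y, q), (24, 22, 1, t, c, z), (24, 22, 1, t, p, n), (27, 10, 1, t, c, z), (27, 10, 1, t, p, n), (35, 1, 31, p, a, q), (35, 1, 31, p, k, c), (35, 1, 31, p, m, r), (35, 1, 31, p, y, q), (35, 1, 31, z, a, q), (35, 1, 31, z, k, c), (35, 1, 31, z, m, r), (35, 1, 31, z, y, q), (5, 38, 7, r, a, x), (5, 38, 7, r, t, q), (5, 38, 7, z, a, x), (5, 38, 7, z, t, q)}
π_{D, C} gives {(p, a), (p, k), (p, m), (p, y), (r, a), (r, t), (t, c), (t, p), (z, a), (z, k), (z, m), (z, t), (z, y)} (19 duplicate(s) eliminated).
Filtering on D = p leaves {(p, a), (p, k), (p, m), (p, y)}.

{(p, a), (p, k), (p, m), (p, y)}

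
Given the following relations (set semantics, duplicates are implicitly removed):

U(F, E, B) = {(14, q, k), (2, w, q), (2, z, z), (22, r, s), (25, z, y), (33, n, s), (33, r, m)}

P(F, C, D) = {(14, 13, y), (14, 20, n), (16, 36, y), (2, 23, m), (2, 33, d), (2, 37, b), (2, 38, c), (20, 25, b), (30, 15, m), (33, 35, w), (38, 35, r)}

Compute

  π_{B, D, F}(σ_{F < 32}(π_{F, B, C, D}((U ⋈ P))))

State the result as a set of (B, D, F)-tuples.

Natural join on F: {(14, q, k, 13, y), (14, q, k, 20, n), (2, w, q, 23, m), (2, w, q, 33, d), (2, w, q, 37, b), (2, w, q, 38, c), (2, z, z, 23, m), (2, z, z, 33, d), (2, z, z, 37, b), (2, z, z, 38, c), (33, n, s, 35, w), (33, r, m, 35, w)}
Keep only column(s) F, B, C, D: {(14, k, 13, y), (14, k, 20, n), (2, q, 23, m), (2, q, 33, d), (2, q, 37, b), (2, q, 38, c), (2, z, 23, m), (2, z, 33, d), (2, z, 37, b), (2, z, 38, c), (33, m, 35, w), (33, s, 35, w)}
σ[F < 32]: keep tuples satisfying F < 32 → {(14, k, 13, y), (14, k, 20, n), (2, q, 23, m), (2, q, 33, d), (2, q, 37, b), (2, q, 38, c), (2, z, 23, m), (2, z, 33, d), (2, z, 37, b), (2, z, 38, c)}
Keep only column(s) B, D, F: {(k, n, 14), (k, y, 14), (q, b, 2), (q, c, 2), (q, d, 2), (q, m, 2), (z, b, 2), (z, c, 2), (z, d, 2), (z, m, 2)}

{(k, n, 14), (k, y, 14), (q, b, 2), (q, c, 2), (q, d, 2), (q, m, 2), (z, b, 2), (z, c, 2), (z, d, 2), (z, m, 2)}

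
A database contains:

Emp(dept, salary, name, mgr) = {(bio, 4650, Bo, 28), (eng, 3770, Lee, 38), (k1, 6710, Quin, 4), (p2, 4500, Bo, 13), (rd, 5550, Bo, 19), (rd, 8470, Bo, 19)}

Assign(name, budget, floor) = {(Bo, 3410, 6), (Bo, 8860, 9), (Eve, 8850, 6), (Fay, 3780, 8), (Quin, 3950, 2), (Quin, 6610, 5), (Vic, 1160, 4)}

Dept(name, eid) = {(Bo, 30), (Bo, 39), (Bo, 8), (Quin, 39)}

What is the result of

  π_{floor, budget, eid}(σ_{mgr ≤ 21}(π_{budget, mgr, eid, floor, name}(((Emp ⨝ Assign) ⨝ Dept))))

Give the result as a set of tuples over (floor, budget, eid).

{(2, 3950, 39), (5, 6610, 39), (6, 3410, 30), (6, 3410, 39), (6, 3410, 8), (9, 8860, 30), (9, 8860, 39), (9, 8860, 8)}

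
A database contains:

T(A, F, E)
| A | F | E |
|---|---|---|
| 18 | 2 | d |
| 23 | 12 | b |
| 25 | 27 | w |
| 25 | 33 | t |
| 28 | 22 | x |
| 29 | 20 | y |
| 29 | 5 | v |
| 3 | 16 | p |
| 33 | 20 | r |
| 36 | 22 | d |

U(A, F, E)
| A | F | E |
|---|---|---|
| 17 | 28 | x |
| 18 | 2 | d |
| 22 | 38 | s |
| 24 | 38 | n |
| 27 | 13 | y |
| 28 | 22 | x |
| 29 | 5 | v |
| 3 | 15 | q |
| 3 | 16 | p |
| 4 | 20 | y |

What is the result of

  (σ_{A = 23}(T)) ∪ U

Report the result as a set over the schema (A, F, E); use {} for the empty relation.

Selection A = 23: {(23, 12, b)}
Taking the union: {(17, 28, x), (18, 2, d), (22, 38, s), (23, 12, b), (24, 38, n), (27, 13, y), (28, 22, x), (29, 5, v), (3, 15, q), (3, 16, p), (4, 20, y)}

{(17, 28, x), (18, 2, d), (22, 38, s), (23, 12, b), (24, 38, n), (27, 13, y), (28, 22, x), (29, 5, v), (3, 15, q), (3, 16, p), (4, 20, y)}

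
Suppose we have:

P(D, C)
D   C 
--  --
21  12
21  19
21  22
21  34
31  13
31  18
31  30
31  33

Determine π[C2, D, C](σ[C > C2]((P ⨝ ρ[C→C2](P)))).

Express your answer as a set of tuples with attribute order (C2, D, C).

ρ[C→C2]: schema becomes (D, C2); tuples unchanged.
Natural join on D: {(21, 12, 12), (21, 12, 19), (21, 12, 22), (21, 12, 34), (21, 19, 12), (21, 19, 19), (21, 19, 22), (21, 19, 34), (21, 22, 12), (21, 22, 19), (21, 22, 22), (21, 22, 34), (21, 34, 12), (21, 34, 19), (21, 34, 22), (21, 34, 34), (31, 13, 13), (31, 13, 18), (31, 13, 30), (31, 13, 33), (31, 18, 13), (31, 18, 18), (31, 18, 30), (31, 18, 33), (31, 30, 13), (31, 30, 18), (31, 30, 30), (31, 30, 33), (31, 33, 13), (31, 33, 18), (31, 33, 30), (31, 33, 33)}
σ[C > C2]: keep tuples satisfying C > C2 → {(21, 19, 12), (21, 22, 12), (21, 22, 19), (21, 34, 12), (21, 34, 19), (21, 34, 22), (31, 18, 13), (31, 30, 13), (31, 30, 18), (31, 33, 13), (31, 33, 18), (31, 33, 30)}
Keep only column(s) C2, D, C: {(12, 21, 19), (12, 21, 22), (12, 21, 34), (13, 31, 18), (13, 31, 30), (13, 31, 33), (18, 31, 30), (18, 31, 33), (19, 21, 22), (19, 21, 34), (22, 21, 34), (30, 31, 33)}

{(12, 21, 19), (12, 21, 22), (12, 21, 34), (13, 31, 18), (13, 31, 30), (13, 31, 33), (18, 31, 30), (18, 31, 33), (19, 21, 22), (19, 21, 34), (22, 21, 34), (30, 31, 33)}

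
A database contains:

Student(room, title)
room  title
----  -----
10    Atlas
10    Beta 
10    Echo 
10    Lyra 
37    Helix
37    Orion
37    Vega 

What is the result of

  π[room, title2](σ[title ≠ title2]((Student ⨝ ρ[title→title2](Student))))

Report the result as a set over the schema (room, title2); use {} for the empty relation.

ρ[title→title2]: schema becomes (room, title2); tuples unchanged.
Natural join on room: {(10, Atlas, Atlas), (10, Atlas, Beta), (10, Atlas, Echo), (10, Atlas, Lyra), (10, Beta, Atlas), (10, Beta, Beta), (10, Beta, Echo), (10, Beta, Lyra), (10, Echo, Atlas), (10, Echo, Beta), (10, Echo, Echo), (10, Echo, Lyra), (10, Lyra, Atlas), (10, Lyra, Beta), (10, Lyra, Echo), (10, Lyra, Lyra), (37, Helix, Helix), (37, Helix, Orion), (37, Helix, Vega), (37, Orion, Helix), (37, Orion, Orion), (37, Orion, Vega), (37, Vega, Helix), (37, Vega, Orion), (37, Vega, Vega)}
Filtering on title ≠ title2 leaves {(10, Atlas, Beta), (10, Atlas, Echo), (10, Atlas, Lyra), (10, Beta, Atlas), (10, Beta, Echo), (10, Beta, Lyra), (10, Echo, Atlas), (10, Echo, Beta), (10, Echo, Lyra), (10, Lyra, Atlas), (10, Lyra, Beta), (10, Lyra, Echo), (37, Helix, Orion), (37, Helix, Vega), (37, Orion, Helix), (37, Orion, Vega), (37, Vega, Helix), (37, Vega, Orion)}.
Projecting to room, title2 (11 duplicate(s) eliminated): {(10, Atlas), (10, Beta), (10, Echo), (10, Lyra), (37, Helix), (37, Orion), (37, Vega)}

{(10, Atlas), (10, Beta), (10, Echo), (10, Lyra), (37, Helix), (37, Orion), (37, Vega)}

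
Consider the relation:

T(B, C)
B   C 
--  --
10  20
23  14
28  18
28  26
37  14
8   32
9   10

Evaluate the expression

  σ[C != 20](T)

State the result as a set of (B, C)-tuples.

{(23, 14), (28, 18), (28, 26), (37, 14), (8, 32), (9, 10)}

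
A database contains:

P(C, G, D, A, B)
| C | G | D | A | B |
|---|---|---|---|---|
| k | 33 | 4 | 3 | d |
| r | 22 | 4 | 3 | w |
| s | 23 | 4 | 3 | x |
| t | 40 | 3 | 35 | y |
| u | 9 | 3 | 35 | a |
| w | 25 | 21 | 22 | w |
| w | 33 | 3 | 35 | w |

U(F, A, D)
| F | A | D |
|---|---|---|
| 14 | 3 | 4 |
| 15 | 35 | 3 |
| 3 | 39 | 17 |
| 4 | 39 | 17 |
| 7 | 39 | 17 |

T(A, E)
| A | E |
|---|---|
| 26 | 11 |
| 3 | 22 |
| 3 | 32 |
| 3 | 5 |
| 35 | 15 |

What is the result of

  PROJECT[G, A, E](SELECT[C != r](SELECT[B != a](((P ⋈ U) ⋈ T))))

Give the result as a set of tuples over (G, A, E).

{(23, 3, 22), (23, 3, 32), (23, 3, 5), (33, 3, 22), (33, 3, 32), (33, 3, 5), (33, 35, 15), (40, 35, 15)}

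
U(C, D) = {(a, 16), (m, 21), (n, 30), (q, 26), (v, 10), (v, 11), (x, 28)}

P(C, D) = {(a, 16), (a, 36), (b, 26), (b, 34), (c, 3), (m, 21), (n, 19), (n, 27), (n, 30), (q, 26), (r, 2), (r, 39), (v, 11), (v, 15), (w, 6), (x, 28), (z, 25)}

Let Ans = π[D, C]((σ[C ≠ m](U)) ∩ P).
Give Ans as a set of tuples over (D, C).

{(11, v), (16, a), (26, q), (28, x), (30, n)}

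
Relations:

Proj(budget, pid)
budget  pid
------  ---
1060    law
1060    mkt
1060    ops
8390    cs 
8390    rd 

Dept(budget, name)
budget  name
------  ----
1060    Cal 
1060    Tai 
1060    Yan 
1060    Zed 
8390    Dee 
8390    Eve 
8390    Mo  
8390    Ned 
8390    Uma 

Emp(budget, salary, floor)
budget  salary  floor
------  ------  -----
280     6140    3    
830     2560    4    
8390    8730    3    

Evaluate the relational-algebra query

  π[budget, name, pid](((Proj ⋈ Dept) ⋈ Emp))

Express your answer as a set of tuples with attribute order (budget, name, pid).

{(8390, Dee, cs), (8390, Dee, rd), (8390, Eve, cs), (8390, Eve, rd), (8390, Mo, cs), (8390, Mo, rd), (8390, Ned, cs), (8390, Ned, rd), (8390, Uma, cs), (8390, Uma, rd)}

Natural join on budget: {(1060, law, Cal), (1060, law, Tai), (1060, law, Yan), (1060, law, Zed), (1060, mkt, Cal), (1060, mkt, Tai), (1060, mkt, Yan), (1060, mkt, Zed), (1060, ops, Cal), (1060, ops, Tai), (1060, ops, Yan), (1060, ops, Zed), (8390, cs, Dee), (8390, cs, Eve), (8390, cs, Mo), (8390, cs, Ned), (8390, cs, Uma), (8390, rd, Dee), (8390, rd, Eve), (8390, rd, Mo), (8390, rd, Ned), (8390, rd, Uma)}
Natural join on budget: {(8390, cs, Dee, 8730, 3), (8390, cs, Eve, 8730, 3), (8390, cs, Mo, 8730, 3), (8390, cs, Ned, 8730, 3), (8390, cs, Uma, 8730, 3), (8390, rd, Dee, 8730, 3), (8390, rd, Eve, 8730, 3), (8390, rd, Mo, 8730, 3), (8390, rd, Ned, 8730, 3), (8390, rd, Uma, 8730, 3)}
Keep only column(s) budget, name, pid: {(8390, Dee, cs), (8390, Dee, rd), (8390, Eve, cs), (8390, Eve, rd), (8390, Mo, cs), (8390, Mo, rd), (8390, Ned, cs), (8390, Ned, rd), (8390, Uma, cs), (8390, Uma, rd)}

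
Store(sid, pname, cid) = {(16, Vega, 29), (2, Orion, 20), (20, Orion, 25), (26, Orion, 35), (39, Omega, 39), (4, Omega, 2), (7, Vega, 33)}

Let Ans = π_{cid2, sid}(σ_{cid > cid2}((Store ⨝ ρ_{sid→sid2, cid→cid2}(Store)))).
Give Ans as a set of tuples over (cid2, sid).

{(2, 39), (20, 20), (20, 26), (25, 26), (29, 7)}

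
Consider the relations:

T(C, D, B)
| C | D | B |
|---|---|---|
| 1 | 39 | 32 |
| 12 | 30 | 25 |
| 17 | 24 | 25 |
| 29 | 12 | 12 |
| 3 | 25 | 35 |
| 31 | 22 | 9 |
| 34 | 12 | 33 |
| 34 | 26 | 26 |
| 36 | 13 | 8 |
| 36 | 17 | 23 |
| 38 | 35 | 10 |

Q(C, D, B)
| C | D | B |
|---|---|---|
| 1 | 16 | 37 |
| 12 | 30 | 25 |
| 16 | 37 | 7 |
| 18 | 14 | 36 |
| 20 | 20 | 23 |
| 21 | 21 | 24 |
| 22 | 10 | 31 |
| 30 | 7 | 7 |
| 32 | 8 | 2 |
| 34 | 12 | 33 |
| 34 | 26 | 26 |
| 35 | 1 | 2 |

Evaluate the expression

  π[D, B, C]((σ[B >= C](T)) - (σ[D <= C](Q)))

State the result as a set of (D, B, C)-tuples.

σ[B >= C]: keep tuples satisfying B >= C → {(1, 39, 32), (12, 30, 25), (17, 24, 25), (3, 25, 35)}
σ[D <= C]: keep tuples satisfying D <= C → {(18, 14, 36), (20, 20, 23), (21, 21, 24), (22, 10, 31), (30, 7, 7), (32, 8, 2), (34, 12, 33), (34, 26, 26), (35, 1, 2)}
Difference: {(1, 39, 32), (12, 30, 25), (17, 24, 25), (3, 25, 35)} with {(18, 14, 36), (20, 20, 23), (21, 21, 24), (22, 10, 31), (30, 7, 7), (32, 8, 2), (34, 12, 33), (34, 26, 26), (35, 1, 2)} → {(1, 39, 32), (12, 30, 25), (17, 24, 25), (3, 25, 35)}
π_{D, B, C} gives {(24, 25, 17), (25, 35, 3), (30, 25, 12), (39, 32, 1)}.

{(24, 25, 17), (25, 35, 3), (30, 25, 12), (39, 32, 1)}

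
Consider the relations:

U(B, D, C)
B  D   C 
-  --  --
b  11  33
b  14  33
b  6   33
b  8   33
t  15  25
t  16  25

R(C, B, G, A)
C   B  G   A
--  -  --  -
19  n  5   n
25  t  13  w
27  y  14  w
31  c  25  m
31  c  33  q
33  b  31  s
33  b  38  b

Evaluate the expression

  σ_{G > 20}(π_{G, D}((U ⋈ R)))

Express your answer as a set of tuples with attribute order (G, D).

{(31, 11), (31, 14), (31, 6), (31, 8), (38, 11), (38, 14), (38, 6), (38, 8)}

U ⋈ R (natural join on B, C): {(b, 11, 33, 31, s), (b, 11, 33, 38, b), (b, 14, 33, 31, s), (b, 14, 33, 38, b), (b, 6, 33, 31, s), (b, 6, 33, 38, b), (b, 8, 33, 31, s), (b, 8, 33, 38, b), (t, 15, 25, 13, w), (t, 16, 25, 13, w)}
π[G, D]: project onto (G, D) → {(13, 15), (13, 16), (31, 11), (31, 14), (31, 6), (31, 8), (38, 11), (38, 14), (38, 6), (38, 8)}
Selection G > 20: {(31, 11), (31, 14), (31, 6), (31, 8), (38, 11), (38, 14), (38, 6), (38, 8)}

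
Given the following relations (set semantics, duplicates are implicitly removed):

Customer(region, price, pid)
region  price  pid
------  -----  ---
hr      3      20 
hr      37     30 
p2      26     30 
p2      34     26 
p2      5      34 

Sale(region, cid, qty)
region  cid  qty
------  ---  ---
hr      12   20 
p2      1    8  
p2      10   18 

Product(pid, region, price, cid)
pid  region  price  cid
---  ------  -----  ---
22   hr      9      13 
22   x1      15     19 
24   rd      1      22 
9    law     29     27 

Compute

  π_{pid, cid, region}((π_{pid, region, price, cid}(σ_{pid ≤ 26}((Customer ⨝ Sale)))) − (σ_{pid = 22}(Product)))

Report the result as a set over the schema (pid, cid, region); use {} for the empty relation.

Customer ⋈ Sale (natural join on region): {(hr, 3, 20, 12, 20), (hr, 37, 30, 12, 20), (p2, 26, 30, 1, 8), (p2, 26, 30, 10, 18), (p2, 34, 26, 1, 8), (p2, 34, 26, 10, 18), (p2, 5, 34, 1, 8), (p2, 5, 34, 10, 18)}
Selection pid ≤ 26: {(hr, 3, 20, 12, 20), (p2, 34, 26, 1, 8), (p2, 34, 26, 10, 18)}
Projecting to pid, region, price, cid: {(20, hr, 3, 12), (26, p2, 34, 1), (26, p2, 34, 10)}
Selection pid = 22: {(22, hr, 9, 13), (22, x1, 15, 19)}
Taking the difference: {(20, hr, 3, 12), (26, p2, 34, 1), (26, p2, 34, 10)}
Projecting to pid, cid, region: {(20, 12, hr), (26, 1, p2), (26, 10, p2)}

{(20, 12, hr), (26, 1, p2), (26, 10, p2)}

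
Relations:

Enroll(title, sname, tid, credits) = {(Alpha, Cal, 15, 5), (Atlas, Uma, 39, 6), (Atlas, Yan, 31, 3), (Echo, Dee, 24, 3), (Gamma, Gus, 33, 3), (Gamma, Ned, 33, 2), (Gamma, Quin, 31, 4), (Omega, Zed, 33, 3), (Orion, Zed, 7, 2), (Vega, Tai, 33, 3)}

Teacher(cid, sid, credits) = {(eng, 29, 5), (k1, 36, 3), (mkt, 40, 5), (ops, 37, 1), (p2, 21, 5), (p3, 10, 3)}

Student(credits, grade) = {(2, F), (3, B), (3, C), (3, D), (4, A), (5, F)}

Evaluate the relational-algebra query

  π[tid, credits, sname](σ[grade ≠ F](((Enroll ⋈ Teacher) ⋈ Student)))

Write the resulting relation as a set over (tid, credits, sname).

{(24, 3, Dee), (31, 3, Yan), (33, 3, Gus), (33, 3, Tai), (33, 3, Zed)}

Natural join on credits: {(Alpha, Cal, 15, 5, eng, 29), (Alpha, Cal, 15, 5, mkt, 40), (Alpha, Cal, 15, 5, p2, 21), (Atlas, Yan, 31, 3, k1, 36), (Atlas, Yan, 31, 3, p3, 10), (Echo, Dee, 24, 3, k1, 36), (Echo, Dee, 24, 3, p3, 10), (Gamma, Gus, 33, 3, k1, 36), (Gamma, Gus, 33, 3, p3, 10), (Omega, Zed, 33, 3, k1, 36), (Omega, Zed, 33, 3, p3, 10), (Vega, Tai, 33, 3, k1, 36), (Vega, Tai, 33, 3, p3, 10)}
Natural join on credits: {(Alpha, Cal, 15, 5, eng, 29, F), (Alpha, Cal, 15, 5, mkt, 40, F), (Alpha, Cal, 15, 5, p2, 21, F), (Atlas, Yan, 31, 3, k1, 36, B), (Atlas, Yan, 31, 3, k1, 36, C), (Atlas, Yan, 31, 3, k1, 36, D), (Atlas, Yan, 31, 3, p3, 10, B), (Atlas, Yan, 31, 3, p3, 10, C), (Atlas, Yan, 31, 3, p3, 10, D), (Echo, Dee, 24, 3, k1, 36, B), (Echo, Dee, 24, 3, k1, 36, C), (Echo, Dee, 24, 3, k1, 36, D), (Echo, Dee, 24, 3, p3, 10, B), (Echo, Dee, 24, 3, p3, 10, C), (Echo, Dee, 24, 3, p3, 10, D), (Gamma, Gus, 33, 3, k1, 36, B), (Gamma, Gus, 33, 3, k1, 36, C), (Gamma, Gus, 33, 3, k1, 36, D), (Gamma, Gus, 33, 3, p3, 10, B), (Gamma, Gus, 33, 3, p3, 10, C), (Gamma, Gus, 33, 3, p3, 10, D), (Omega, Zed, 33, 3, k1, 36, B), (Omega, Zed, 33, 3, k1, 36, C), (Omega, Zed, 33, 3, k1, 36, D), (Omega, Zed, 33, 3, p3, 10, B), (Omega, Zed, 33, 3, p3, 10, C), (Omega, Zed, 33, 3, p3, 10, D), (Vega, Tai, 33, 3, k1, 36, B), (Vega, Tai, 33, 3, k1, 36, C), (Vega, Tai, 33, 3, k1, 36, D), (Vega, Tai, 33, 3, p3, 10, B), (Vega, Tai, 33, 3, p3, 10, C), (Vega, Tai, 33, 3, p3, 10, D)}
σ[grade ≠ F]: keep tuples satisfying grade ≠ F → {(Atlas, Yan, 31, 3, k1, 36, B), (Atlas, Yan, 31, 3, k1, 36, C), (Atlas, Yan, 31, 3, k1, 36, D), (Atlas, Yan, 31, 3, p3, 10, B), (Atlas, Yan, 31, 3, p3, 10, C), (Atlas, Yan, 31, 3, p3, 10, D), (Echo, Dee, 24, 3, k1, 36, B), (Echo, Dee, 24, 3, k1, 36, C), (Echo, Dee, 24, 3, k1, 36, D), (Echo, Dee, 24, 3, p3, 10, B), (Echo, Dee, 24, 3, p3, 10, C), (Echo, Dee, 24, 3, p3, 10, D), (Gamma, Gus, 33, 3, k1, 36, B), (Gamma, Gus, 33, 3, k1, 36, C), (Gamma, Gus, 33, 3, k1, 36, D), (Gamma, Gus, 33, 3, p3, 10, B), (Gamma, Gus, 33, 3, p3, 10, C), (Gamma, Gus, 33, 3, p3, 10, D), (Omega, Zed, 33, 3, k1, 36, B), (Omega, Zed, 33, 3, k1, 36, C), (Omega, Zed, 33, 3, k1, 36, D), (Omega, Zed, 33, 3, p3, 10, B), (Omega, Zed, 33, 3, p3, 10, C), (Omega, Zed, 33, 3, p3, 10, D), (Vega, Tai, 33, 3, k1, 36, B), (Vega, Tai, 33, 3, k1, 36, C), (Vega, Tai, 33, 3, k1, 36, D), (Vega, Tai, 33, 3, p3, 10, B), (Vega, Tai, 33, 3, p3, 10, C), (Vega, Tai, 33, 3, p3, 10, D)}
Projecting to tid, credits, sname (25 duplicate(s) eliminated): {(24, 3, Dee), (31, 3, Yan), (33, 3, Gus), (33, 3, Tai), (33, 3, Zed)}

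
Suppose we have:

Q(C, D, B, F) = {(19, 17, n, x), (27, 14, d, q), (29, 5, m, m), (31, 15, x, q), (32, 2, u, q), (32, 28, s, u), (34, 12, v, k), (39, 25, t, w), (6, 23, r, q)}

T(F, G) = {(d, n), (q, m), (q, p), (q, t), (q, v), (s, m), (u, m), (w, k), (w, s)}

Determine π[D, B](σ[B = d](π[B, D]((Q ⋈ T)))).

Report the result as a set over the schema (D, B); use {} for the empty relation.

Q ⋈ T (natural join on F): {(27, 14, d, q, m), (27, 14, d, q, p), (27, 14, d, q, t), (27, 14, d, q, v), (31, 15, x, q, m), (31, 15, x, q, p), (31, 15, x, q, t), (31, 15, x, q, v), (32, 2, u, q, m), (32, 2, u, q, p), (32, 2, u, q, t), (32, 2, u, q, v), (32, 28, s, u, m), (39, 25, t, w, k), (39, 25, t, w, s), (6, 23, r, q, m), (6, 23, r, q, p), (6, 23, r, q, t), (6, 23, r, q, v)}
π[B, D]: project onto (B, D) (13 duplicate(s) eliminated) → {(d, 14), (r, 23), (s, 28), (t, 25), (u, 2), (x, 15)}
σ[B = d]: keep tuples satisfying B = d → {(d, 14)}
π[D, B]: project onto (D, B) → {(14, d)}

{(14, d)}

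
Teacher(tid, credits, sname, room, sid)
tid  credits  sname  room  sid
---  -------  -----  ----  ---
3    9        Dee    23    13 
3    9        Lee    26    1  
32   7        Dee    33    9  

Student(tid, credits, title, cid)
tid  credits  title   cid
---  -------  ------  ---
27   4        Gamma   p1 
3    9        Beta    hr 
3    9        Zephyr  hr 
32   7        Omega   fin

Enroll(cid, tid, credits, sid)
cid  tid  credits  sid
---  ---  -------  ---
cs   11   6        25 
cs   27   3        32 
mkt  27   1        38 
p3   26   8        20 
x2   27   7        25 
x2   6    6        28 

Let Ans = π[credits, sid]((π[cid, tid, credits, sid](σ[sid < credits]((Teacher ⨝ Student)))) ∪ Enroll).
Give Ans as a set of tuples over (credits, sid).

Teacher ⋈ Student (natural join on tid, credits): {(3, 9, Dee, 23, 13, Beta, hr), (3, 9, Dee, 23, 13, Zephyr, hr), (3, 9, Lee, 26, 1, Beta, hr), (3, 9, Lee, 26, 1, Zephyr, hr), (32, 7, Dee, 33, 9, Omega, fin)}
Filtering on sid < credits leaves {(3, 9, Lee, 26, 1, Beta, hr), (3, 9, Lee, 26, 1, Zephyr, hr)}.
Projecting to cid, tid, credits, sid (1 duplicate(s) eliminated): {(hr, 3, 9, 1)}
Union: {(hr, 3, 9, 1)} with {(cs, 11, 6, 25), (cs, 27, 3, 32), (mkt, 27, 1, 38), (p3, 26, 8, 20), (x2, 27, 7, 25), (x2, 6, 6, 28)} → {(cs, 11, 6, 25), (cs, 27, 3, 32), (hr, 3, 9, 1), (mkt, 27, 1, 38), (p3, 26, 8, 20), (x2, 27, 7, 25), (x2, 6, 6, 28)}
Projecting to credits, sid: {(1, 38), (3, 32), (6, 25), (6, 28), (7, 25), (8, 20), (9, 1)}

{(1, 38), (3, 32), (6, 25), (6, 28), (7, 25), (8, 20), (9, 1)}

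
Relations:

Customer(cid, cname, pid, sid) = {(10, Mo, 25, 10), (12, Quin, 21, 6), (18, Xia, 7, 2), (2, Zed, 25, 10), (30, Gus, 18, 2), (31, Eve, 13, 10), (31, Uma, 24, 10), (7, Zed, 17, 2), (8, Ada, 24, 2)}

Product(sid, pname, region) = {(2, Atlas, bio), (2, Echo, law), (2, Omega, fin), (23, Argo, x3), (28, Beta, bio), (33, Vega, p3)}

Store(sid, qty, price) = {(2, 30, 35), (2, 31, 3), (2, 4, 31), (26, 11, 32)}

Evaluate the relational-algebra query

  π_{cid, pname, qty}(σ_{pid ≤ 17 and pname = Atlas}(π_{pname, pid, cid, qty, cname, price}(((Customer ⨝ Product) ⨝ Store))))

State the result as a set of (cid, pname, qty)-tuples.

{(18, Atlas, 30), (18, Atlas, 31), (18, Atlas, 4), (7, Atlas, 30), (7, Atlas, 31), (7, Atlas, 4)}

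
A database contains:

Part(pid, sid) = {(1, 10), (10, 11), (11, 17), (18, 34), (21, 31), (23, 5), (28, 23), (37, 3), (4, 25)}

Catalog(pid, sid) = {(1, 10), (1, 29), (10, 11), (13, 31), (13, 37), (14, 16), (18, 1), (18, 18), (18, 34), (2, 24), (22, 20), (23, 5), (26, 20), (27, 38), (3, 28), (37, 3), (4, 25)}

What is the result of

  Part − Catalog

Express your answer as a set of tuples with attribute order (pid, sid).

{(11, 17), (21, 31), (28, 23)}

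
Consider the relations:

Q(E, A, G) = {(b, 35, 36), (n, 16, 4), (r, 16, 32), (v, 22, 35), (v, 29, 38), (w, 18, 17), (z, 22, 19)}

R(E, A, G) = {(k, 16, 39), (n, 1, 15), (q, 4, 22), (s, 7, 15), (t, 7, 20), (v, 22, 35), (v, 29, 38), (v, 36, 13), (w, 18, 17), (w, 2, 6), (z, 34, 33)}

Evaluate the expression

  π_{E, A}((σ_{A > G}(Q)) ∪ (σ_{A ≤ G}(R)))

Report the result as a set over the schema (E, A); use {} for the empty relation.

{(k, 16), (n, 1), (n, 16), (q, 4), (s, 7), (t, 7), (v, 22), (v, 29), (w, 18), (w, 2), (z, 22)}

Selection A > G: {(n, 16, 4), (w, 18, 17), (z, 22, 19)}
Selection A ≤ G: {(k, 16, 39), (n, 1, 15), (q, 4, 22), (s, 7, 15), (t, 7, 20), (v, 22, 35), (v, 29, 38), (w, 2, 6)}
Taking the union: {(k, 16, 39), (n, 1, 15), (n, 16, 4), (q, 4, 22), (s, 7, 15), (t, 7, 20), (v, 22, 35), (v, 29, 38), (w, 18, 17), (w, 2, 6), (z, 22, 19)}
Projecting to E, A: {(k, 16), (n, 1), (n, 16), (q, 4), (s, 7), (t, 7), (v, 22), (v, 29), (w, 18), (w, 2), (z, 22)}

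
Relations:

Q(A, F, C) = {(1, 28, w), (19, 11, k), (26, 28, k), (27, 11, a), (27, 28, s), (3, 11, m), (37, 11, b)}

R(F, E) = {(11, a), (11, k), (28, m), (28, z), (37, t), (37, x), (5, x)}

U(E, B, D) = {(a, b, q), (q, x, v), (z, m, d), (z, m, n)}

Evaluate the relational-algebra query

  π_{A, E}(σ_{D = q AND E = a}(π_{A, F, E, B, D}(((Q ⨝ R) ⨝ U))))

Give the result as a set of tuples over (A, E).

Natural join on F: {(1, 28, w, m), (1, 28, w, z), (19, 11, k, a), (19, 11, k, k), (26, 28, k, m), (26, 28, k, z), (27, 11, a, a), (27, 11, a, k), (27, 28, s, m), (27, 28, s, z), (3, 11, m, a), (3, 11, m, k), (37, 11, b, a), (37, 11, b, k)}
Natural join on E: {(1, 28, w, z, m, d), (1, 28, w, z, m, n), (19, 11, k, a, b, q), (26, 28, k, z, m, d), (26, 28, k, z, m, n), (27, 11, a, a, b, q), (27, 28, s, z, m, d), (27, 28, s, z, m, n), (3, 11, m, a, b, q), (37, 11, b, a, b, q)}
π_{A, F, E, B, D} gives {(1, 28, z, m, d), (1, 28, z, m, n), (19, 11, a, b, q), (26, 28, z, m, d), (26, 28, z, m, n), (27, 11, a, b, q), (27, 28, z, m, d), (27, 28, z, m, n), (3, 11, a, b, q), (37, 11, a, b, q)}.
Filtering on D = q AND E = a leaves {(19, 11, a, b, q), (27, 11, a, b, q), (3, 11, a, b, q), (37, 11, a, b, q)}.
π_{A, E} gives {(19, a), (27, a), (3, a), (37, a)}.

{(19, a), (27, a), (3, a), (37, a)}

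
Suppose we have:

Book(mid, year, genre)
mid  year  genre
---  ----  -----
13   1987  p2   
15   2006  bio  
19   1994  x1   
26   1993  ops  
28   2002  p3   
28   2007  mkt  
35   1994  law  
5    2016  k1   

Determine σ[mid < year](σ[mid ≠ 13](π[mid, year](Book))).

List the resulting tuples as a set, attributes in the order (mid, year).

{(15, 2006), (19, 1994), (26, 1993), (28, 2002), (28, 2007), (35, 1994), (5, 2016)}

π_{mid, year} gives {(13, 1987), (15, 2006), (19, 1994), (26, 1993), (28, 2002), (28, 2007), (35, 1994), (5, 2016)}.
σ[mid ≠ 13]: keep tuples satisfying mid ≠ 13 → {(15, 2006), (19, 1994), (26, 1993), (28, 2002), (28, 2007), (35, 1994), (5, 2016)}
σ[mid < year]: keep tuples satisfying mid < year → {(15, 2006), (19, 1994), (26, 1993), (28, 2002), (28, 2007), (35, 1994), (5, 2016)}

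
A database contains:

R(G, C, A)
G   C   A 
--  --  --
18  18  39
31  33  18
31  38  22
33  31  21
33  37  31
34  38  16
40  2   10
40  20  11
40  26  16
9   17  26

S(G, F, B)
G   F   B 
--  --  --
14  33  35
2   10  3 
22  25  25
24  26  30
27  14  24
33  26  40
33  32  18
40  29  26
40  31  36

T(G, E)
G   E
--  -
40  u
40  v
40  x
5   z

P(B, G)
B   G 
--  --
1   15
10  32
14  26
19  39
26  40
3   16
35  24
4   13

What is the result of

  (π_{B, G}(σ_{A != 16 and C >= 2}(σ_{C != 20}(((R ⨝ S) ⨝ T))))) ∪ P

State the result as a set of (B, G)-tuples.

{(1, 15), (10, 32), (14, 26), (19, 39), (26, 40), (3, 16), (35, 24), (36, 40), (4, 13)}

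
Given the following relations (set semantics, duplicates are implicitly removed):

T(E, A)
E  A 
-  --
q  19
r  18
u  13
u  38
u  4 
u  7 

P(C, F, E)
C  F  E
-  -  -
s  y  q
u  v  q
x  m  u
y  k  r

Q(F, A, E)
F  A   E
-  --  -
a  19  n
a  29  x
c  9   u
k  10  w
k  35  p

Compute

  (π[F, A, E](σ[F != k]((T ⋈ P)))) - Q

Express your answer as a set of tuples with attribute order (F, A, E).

{(m, 13, u), (m, 38, u), (m, 4, u), (m, 7, u), (v, 19, q), (y, 19, q)}

T ⋈ P (natural join on E): {(q, 19, s, y), (q, 19, u, v), (r, 18, y, k), (u, 13, x, m), (u, 38, x, m), (u, 4, x, m), (u, 7, x, m)}
σ[F != k]: keep tuples satisfying F != k → {(q, 19, s, y), (q, 19, u, v), (u, 13, x, m), (u, 38, x, m), (u, 4, x, m), (u, 7, x, m)}
Projecting to F, A, E: {(m, 13, u), (m, 38, u), (m, 4, u), (m, 7, u), (v, 19, q), (y, 19, q)}
Taking the difference: {(m, 13, u), (m, 38, u), (m, 4, u), (m, 7, u), (v, 19, q), (y, 19, q)}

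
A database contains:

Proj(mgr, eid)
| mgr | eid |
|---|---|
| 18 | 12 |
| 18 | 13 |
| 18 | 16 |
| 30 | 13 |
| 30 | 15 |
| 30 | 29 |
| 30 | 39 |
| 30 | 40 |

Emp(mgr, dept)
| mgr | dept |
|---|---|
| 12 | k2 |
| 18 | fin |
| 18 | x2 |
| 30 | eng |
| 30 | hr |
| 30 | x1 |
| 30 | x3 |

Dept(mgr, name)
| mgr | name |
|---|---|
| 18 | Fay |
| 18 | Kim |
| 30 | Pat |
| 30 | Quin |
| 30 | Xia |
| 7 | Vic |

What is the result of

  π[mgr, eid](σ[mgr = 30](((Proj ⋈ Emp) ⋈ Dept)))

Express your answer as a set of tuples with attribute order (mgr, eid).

{(30, 13), (30, 15), (30, 29), (30, 39), (30, 40)}

Joining Proj and Emp on mgr yields {(18, 12, fin), (18, 12, x2), (18, 13, fin), (18, 13, x2), (18, 16, fin), (18, 16, x2), (30, 13, eng), (30, 13, hr), (30, 13, x1), (30, 13, x3), (30, 15, eng), (30, 15, hr), (30, 15, x1), (30, 15, x3), (30, 29, eng), (30, 29, hr), (30, 29, x1), (30, 29, x3), (30, 39, eng), (30, 39, hr), (30, 39, x1), (30, 39, x3), (30, 40, eng), (30, 40, hr), (30, 40, x1), (30, 40, x3)}.
Joining (Proj ⋈ Emp) and Dept on mgr yields {(18, 12, fin, Fay), (18, 12, fin, Kim), (18, 12, x2, Fay), (18, 12, x2, Kim), (18, 13, fin, Fay), (18, 13, fin, Kim), (18, 13, x2, Fay), (18, 13, x2, Kim), (18, 16, fin, Fay), (18, 16, fin, Kim), (18, 16, x2, Fay), (18, 16, x2, Kim), (30, 13, eng, Pat), (30, 13, eng, Quin), (30, 13, eng, Xia), (30, 13, hr, Pat), (30, 13, hr, Quin), (30, 13, hr, Xia), (30, 13, x1, Pat), (30, 13, x1, Quin), (30, 13, x1, Xia), (30, 13, x3, Pat), (30, 13, x3, Quin), (30, 13, x3, Xia), (30, 15, eng, Pat), (30, 15, eng, Quin), (30, 15, eng, Xia), (30, 15, hr, Pat), (30, 15, hr, Quin), (30, 15, hr, Xia), (30, 15, x1, Pat), (30, 15, x1, Quin), (30, 15, x1, Xia), (30, 15, x3, Pat), (30, 15, x3, Quin), (30, 15, x3, Xia), (30, 29, eng, Pat), (30, 29, eng, Quin), (30, 29, eng, Xia), (30, 29, hr, Pat), (30, 29, hr, Quin), (30, 29, hr, Xia), (30, 29, x1, Pat), (30, 29, x1, Quin), (30, 29, x1, Xia), (30, 29, x3, Pat), (30, 29, x3, Quin), (30, 29, x3, Xia), (30, 39, eng, Pat), (30, 39, eng, Quin), (30, 39, eng, Xia), (30, 39, hr, Pat), (30, 39, hr, Quin), (30, 39, hr, Xia), (30, 39, x1, Pat), (30, 39, x1, Quin), (30, 39, x1, Xia), (30, 39, x3, Pat), (30, 39, x3, Quin), (30, 39, x3, Xia), (30, 40, eng, Pat), (30, 40, eng, Quin), (30, 40, eng, Xia), (30, 40, hr, Pat), (30, 40, hr, Quin), (30, 40, hr, Xia), (30, 40, x1, Pat), (30, 40, x1, Quin), (30, 40, x1, Xia), (30, 40, x3, Pat), (30, 40, x3, Quin), (30, 40, x3, Xia)}.
σ[mgr = 30]: keep tuples satisfying mgr = 30 → {(30, 13, eng, Pat), (30, 13, eng, Quin), (30, 13, eng, Xia), (30, 13, hr, Pat), (30, 13, hr, Quin), (30, 13, hr, Xia), (30, 13, x1, Pat), (30, 13, x1, Quin), (30, 13, x1, Xia), (30, 13, x3, Pat), (30, 13, x3, Quin), (30, 13, x3, Xia), (30, 15, eng, Pat), (30, 15, eng, Quin), (30, 15, eng, Xia), (30, 15, hr, Pat), (30, 15, hr, Quin), (30, 15, hr, Xia), (30, 15, x1, Pat), (30, 15, x1, Quin), (30, 15, x1, Xia), (30, 15, x3, Pat), (30, 15, x3, Quin), (30, 15, x3, Xia), (30, 29, eng, Pat), (30, 29, eng, Quin), (30, 29, eng, Xia), (30, 29, hr, Pat), (30, 29, hr, Quin), (30, 29, hr, Xia), (30, 29, x1, Pat), (30, 29, x1, Quin), (30, 29, x1, Xia), (30, 29, x3, Pat), (30, 29, x3, Quin), (30, 29, x3, Xia), (30, 39, eng, Pat), (30, 39, eng, Quin), (30, 39, eng, Xia), (30, 39, hr, Pat), (30, 39, hr, Quin), (30, 39, hr, Xia), (30, 39, x1, Pat), (30, 39, x1, Quin), (30, 39, x1, Xia), (30, 39, x3, Pat), (30, 39, x3, Quin), (30, 39, x3, Xia), (30, 40, eng, Pat), (30, 40, eng, Quin), (30, 40, eng, Xia), (30, 40, hr, Pat), (30, 40, hr, Quin), (30, 40, hr, Xia), (30, 40, x1, Pat), (30, 40, x1, Quin), (30, 40, x1, Xia), (30, 40, x3, Pat), (30, 40, x3, Quin), (30, 40, x3, Xia)}
Keep only column(s) mgr, eid (55 duplicate(s) eliminated): {(30, 13), (30, 15), (30, 29), (30, 39), (30, 40)}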